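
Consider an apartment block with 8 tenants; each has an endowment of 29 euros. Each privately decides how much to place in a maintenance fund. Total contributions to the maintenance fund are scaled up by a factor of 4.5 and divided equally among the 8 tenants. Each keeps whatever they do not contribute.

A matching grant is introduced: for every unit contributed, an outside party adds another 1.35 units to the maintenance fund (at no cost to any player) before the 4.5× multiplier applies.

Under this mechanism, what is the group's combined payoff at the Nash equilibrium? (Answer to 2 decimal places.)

2453.40 euros

The effective private return per unit is now 4.5 × 2.35 / 8 = 1.3219 > 1, so every player's dominant strategy flips to full contribution.
At the Nash equilibrium everyone contributes 29. Group total payoff = 4.5 × 2.35 × 232 = 2453.40.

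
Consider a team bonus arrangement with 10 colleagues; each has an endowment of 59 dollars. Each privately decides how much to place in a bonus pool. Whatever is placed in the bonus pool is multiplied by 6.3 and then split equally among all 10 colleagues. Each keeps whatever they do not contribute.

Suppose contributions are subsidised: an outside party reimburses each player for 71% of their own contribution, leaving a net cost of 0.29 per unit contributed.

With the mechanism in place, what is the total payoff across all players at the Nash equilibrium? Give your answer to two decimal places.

With the mechanism, a contributed unit returns (6.3/10) / 0.29 = 2.1724 per unit of net cost to the contributor — now above 1 — so contributing fully is weakly dominant for every player.
At the Nash equilibrium everyone contributes 59. Group total payoff = 10 × (59 × 0.71 + 6.3 × 59) = 4135.90.

4135.90 dollars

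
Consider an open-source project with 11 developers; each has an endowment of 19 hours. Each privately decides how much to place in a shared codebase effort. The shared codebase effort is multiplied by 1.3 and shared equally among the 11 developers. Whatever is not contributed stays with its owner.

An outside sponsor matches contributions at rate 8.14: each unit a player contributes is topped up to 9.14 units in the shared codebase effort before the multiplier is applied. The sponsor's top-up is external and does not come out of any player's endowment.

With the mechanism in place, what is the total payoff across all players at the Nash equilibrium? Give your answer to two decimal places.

2483.34 hours

With the mechanism, a contributed unit returns 1.3 × 9.14 / 11 = 1.0802 per unit of net cost to the contributor — now above 1 — so contributing fully is weakly dominant for every player.
So the Nash equilibrium is full contribution by all 11; the group earns 1.3 × 9.14 × 209 = 2483.34.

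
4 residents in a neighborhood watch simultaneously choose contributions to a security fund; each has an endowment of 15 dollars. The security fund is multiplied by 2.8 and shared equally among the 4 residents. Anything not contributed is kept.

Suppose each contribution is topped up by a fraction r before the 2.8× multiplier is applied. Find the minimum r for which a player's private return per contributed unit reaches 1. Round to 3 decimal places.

With matching at rate r, one contributed unit becomes (1 + r) in the security fund and returns 2.8 × (1 + r) / 4 to the contributor.
Setting this equal to 1: 1 + r = 4/2.8 = 1.4286.
So the minimum matching rate is r = 1.4286 − 1 = 0.429.

0.429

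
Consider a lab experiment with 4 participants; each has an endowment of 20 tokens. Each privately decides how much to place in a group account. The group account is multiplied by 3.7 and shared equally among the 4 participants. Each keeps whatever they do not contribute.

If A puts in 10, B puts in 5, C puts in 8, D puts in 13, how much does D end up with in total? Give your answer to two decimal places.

Total contributed: 10 + 5 + 8 + 13 = 36.
Each receives 3.7 × 36 / 4 = 33.30 from the group account.
D keeps 20 − 13 = 7, so D's payoff is 7 + 33.30 = 40.30.

40.30 tokens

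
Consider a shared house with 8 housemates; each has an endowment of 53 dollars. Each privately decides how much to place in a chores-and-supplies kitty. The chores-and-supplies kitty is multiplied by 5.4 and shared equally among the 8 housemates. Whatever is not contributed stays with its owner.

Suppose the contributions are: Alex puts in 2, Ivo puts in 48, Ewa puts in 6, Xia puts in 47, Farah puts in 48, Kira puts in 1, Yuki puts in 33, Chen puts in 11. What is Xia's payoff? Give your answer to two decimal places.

Total contributed: 2 + 48 + 6 + 47 + 48 + 1 + 33 + 11 = 196.
Each receives 5.4 × 196 / 8 = 132.30 from the chores-and-supplies kitty.
Xia keeps 53 − 47 = 6, so Xia's payoff is 6 + 132.30 = 138.30.

138.30 dollars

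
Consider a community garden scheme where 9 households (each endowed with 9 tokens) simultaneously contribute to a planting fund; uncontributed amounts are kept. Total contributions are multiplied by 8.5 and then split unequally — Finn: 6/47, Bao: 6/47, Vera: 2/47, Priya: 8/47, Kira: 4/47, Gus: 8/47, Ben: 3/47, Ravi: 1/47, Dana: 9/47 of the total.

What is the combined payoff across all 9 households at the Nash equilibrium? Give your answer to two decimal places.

418.50 tokens

For player j, contributing a unit is worthwhile iff 8.5 × (j's share) ≥ 1, i.e. iff j's share is at least 0.1176.
Finn, Bao, Priya, Gus and Dana clear that bar, contributing 9 each; the remaining 4 contribute 0. Total contributed: 45.
The planting fund pays out 8.5 × 45 = 382.50 in total (split across the unequal shares, but the aggregate is all that matters for the group sum).
The 4 free-riders keep 9 each, adding 36. Group total = 36 + 382.50 = 418.50.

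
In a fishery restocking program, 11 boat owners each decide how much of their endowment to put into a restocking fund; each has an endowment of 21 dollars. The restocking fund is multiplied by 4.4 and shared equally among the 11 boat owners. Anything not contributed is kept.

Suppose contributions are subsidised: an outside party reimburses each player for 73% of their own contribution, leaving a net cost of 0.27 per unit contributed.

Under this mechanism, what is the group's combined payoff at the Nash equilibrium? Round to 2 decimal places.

Under the mechanism each unit contributed yields (4.4/11) / 0.27 = 1.4815 back to its contributor per unit of net cost, which exceeds 1, making full contribution the dominant choice for everyone.
So the Nash equilibrium is full contribution by all 11; the group earns 11 × (21 × 0.73 + 4.4 × 21) = 1185.03.

1185.03 dollars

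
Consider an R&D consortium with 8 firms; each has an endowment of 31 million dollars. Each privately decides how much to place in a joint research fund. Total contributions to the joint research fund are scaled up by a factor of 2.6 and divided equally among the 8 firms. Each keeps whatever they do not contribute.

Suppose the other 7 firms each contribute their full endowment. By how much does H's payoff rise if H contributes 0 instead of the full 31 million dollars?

20.93 million dollars

Switching from a contribution of 31 to 0 lets H keep an extra 31 million dollars, but lowers the joint research fund by 31, which costs H their own share of that drop: 2.6/8 × 31 = 10.07.
Net gain = 31 − 10.07 = 20.93. The private return per contributed unit (0.3250) is below 1, so free-riding is indeed the best response regardless of what the others do.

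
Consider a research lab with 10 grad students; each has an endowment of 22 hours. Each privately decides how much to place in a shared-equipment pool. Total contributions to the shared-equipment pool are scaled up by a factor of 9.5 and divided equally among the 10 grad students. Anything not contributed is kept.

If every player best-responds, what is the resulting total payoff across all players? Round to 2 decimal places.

Each contributed unit returns 9.5/10 = 0.9500 to its contributor — below 1 — so contributing 0 is dominant for every player. At the Nash equilibrium everyone keeps their 22, and the group total is 10 × 22 = 220.

220.00 hours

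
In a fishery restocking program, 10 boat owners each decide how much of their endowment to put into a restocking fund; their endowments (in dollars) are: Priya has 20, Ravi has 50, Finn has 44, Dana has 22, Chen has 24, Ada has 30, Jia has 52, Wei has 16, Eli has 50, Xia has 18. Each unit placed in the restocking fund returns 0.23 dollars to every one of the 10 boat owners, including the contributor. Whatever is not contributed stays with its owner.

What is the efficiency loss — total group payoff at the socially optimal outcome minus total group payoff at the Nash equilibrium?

423.80 dollars

The private return per contributed unit is 0.23 < 1 for everyone, so the Nash equilibrium is zero contribution and the group total is Σ E_j = 20 + 50 + 44 + 22 + 24 + 30 + 52 + 16 + 50 + 18 = 326.
Each contributed unit returns 2.300 to the group, so the social optimum is full contribution by everyone: group total = 2.300 × 326 = 749.80.
Efficiency loss = (2.300 − 1) × 326 = 423.80.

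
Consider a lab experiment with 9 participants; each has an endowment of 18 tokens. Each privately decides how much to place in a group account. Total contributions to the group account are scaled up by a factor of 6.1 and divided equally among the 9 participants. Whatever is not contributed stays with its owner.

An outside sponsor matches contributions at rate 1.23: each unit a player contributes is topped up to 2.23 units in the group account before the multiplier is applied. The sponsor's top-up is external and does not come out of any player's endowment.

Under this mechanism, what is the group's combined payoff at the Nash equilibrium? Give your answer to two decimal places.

2203.69 tokens

The effective private return per unit is now 6.1 × 2.23 / 9 = 1.5114 > 1, so every player's dominant strategy flips to full contribution.
So the Nash equilibrium is full contribution by all 9; the group earns 6.1 × 2.23 × 162 = 2203.69.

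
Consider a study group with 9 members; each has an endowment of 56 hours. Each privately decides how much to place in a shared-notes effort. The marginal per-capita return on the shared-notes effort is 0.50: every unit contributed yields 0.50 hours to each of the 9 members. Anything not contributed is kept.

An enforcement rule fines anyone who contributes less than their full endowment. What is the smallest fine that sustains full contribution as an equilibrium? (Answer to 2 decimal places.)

Given the others contribute fully, the best deviation is to contribute 0 (any partial contribution still incurs the fine and gives up units whose private return 0.50 is below 1).
Deviating from 56 to 0 saves 56 hours but forfeits the deviator's share of the drop in the shared-notes effort: 0.50 × 56 = 28.00.
So the deviation gain is 56 − 28.00 = 28.00, and the fine must be at least 28.00 hours to wipe it out.

28.00 hours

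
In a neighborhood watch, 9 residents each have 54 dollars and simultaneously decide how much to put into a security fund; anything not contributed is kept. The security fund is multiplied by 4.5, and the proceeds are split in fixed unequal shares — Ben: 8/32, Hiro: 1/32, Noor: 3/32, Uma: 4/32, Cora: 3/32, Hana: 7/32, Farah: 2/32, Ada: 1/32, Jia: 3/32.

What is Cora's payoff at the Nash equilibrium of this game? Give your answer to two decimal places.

76.78 dollars

For player j, contributing a unit is worthwhile iff 4.5 × (j's share) ≥ 1, i.e. iff j's share is at least 0.2222.
Only Ben (8/32) clears that bar, contributing 54; the remaining 8 contribute 0. Total contributed: 54.
Cora keeps 54 and receives 4.5 × 54 × 3/32 = 22.78 from the security fund, for a payoff of 76.78.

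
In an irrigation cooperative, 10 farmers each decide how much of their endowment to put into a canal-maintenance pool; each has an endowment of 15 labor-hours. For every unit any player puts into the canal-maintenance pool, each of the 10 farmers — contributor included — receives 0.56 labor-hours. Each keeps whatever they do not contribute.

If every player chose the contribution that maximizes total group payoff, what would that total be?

840.00 labor-hours

Each contributed unit returns 5.600 to the group as a whole (0.56 to each of 10 players), which exceeds 1, so the social optimum is full contribution: group total = 5.600 × 150 = 840.00.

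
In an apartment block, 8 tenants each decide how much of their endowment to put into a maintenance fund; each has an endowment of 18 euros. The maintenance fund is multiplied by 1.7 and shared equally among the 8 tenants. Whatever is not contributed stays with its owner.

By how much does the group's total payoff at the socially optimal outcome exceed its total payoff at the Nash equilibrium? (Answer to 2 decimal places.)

100.80 euros

Each contributed unit returns 1.7/8 = 0.2125 to its contributor — below 1 — so contributing 0 is dominant for every player. At the Nash equilibrium everyone keeps their 18, and the group total is 8 × 18 = 144.
Each contributed unit returns 1.700 to the group as a whole (0.2125 to each of 8 players), which exceeds 1, so the social optimum is full contribution: group total = 1.700 × 144 = 244.80.
Efficiency loss = 244.80 − 144 = 100.80.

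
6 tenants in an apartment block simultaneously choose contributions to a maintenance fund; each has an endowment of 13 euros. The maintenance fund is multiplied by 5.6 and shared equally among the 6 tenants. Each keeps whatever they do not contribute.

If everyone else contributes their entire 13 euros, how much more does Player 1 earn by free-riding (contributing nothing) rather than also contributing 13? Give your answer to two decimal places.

Switching from a contribution of 13 to 0 lets Player 1 keep an extra 13 euros, but lowers the maintenance fund by 13, which costs Player 1 their own share of that drop: 5.6/6 × 13 = 12.13.
Net gain = 13 − 12.13 = 0.87. The private return per contributed unit (0.9333) is below 1, so free-riding is indeed the best response regardless of what the others do.

0.87 euros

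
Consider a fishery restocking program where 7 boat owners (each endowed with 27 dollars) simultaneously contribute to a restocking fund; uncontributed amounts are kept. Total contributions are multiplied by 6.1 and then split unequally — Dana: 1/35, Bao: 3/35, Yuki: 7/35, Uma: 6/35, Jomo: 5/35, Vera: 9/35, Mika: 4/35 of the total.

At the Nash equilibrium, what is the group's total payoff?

Each unit j contributes comes back to j as 6.1 × (j's share), so j prefers to contribute only if that share exceeds 1/6.1 = 0.1639; otherwise keeping the unit dominates.
Yuki, Uma and Vera clear that bar, contributing 27 each; the remaining 4 contribute 0. Total contributed: 81.
The restocking fund pays out 6.1 × 81 = 494.10 in total (split across the unequal shares, but the aggregate is all that matters for the group sum).
The 4 free-riders keep 27 each, adding 108. Group total = 108 + 494.10 = 602.10.

602.10 dollars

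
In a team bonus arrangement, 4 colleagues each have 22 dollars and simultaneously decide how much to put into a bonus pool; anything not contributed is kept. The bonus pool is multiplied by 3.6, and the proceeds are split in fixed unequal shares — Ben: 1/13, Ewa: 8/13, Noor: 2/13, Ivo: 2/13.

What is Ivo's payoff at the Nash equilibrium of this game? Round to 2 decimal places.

A player with share s gets back 3.6·s per unit contributed, so full contribution is dominant for anyone with s > 1/3.6 = 0.2778 and zero contribution is dominant for anyone below.
The only share above 0.2778 is Ewa's 8/13, contributing 22; the remaining 3 contribute 0. Total contributed: 22.
Ivo keeps 22 and receives 3.6 × 22 × 2/13 = 12.18 from the bonus pool, for a payoff of 34.18.

34.18 dollars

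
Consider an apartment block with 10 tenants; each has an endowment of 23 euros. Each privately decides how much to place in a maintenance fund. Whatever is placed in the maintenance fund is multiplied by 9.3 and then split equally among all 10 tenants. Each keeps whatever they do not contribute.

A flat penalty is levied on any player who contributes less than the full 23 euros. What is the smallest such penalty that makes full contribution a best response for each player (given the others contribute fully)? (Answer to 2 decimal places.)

1.61 euros

Given the others contribute fully, the best deviation is to contribute 0 (any partial contribution still incurs the fine and gives up units whose private return 0.9300 is below 1).
Deviating from 23 to 0 saves 23 euros but forfeits the deviator's share of the drop in the maintenance fund: 9.3/10 × 23 = 21.39.
So the deviation gain is 23 − 21.39 = 1.61, and the fine must be at least 1.61 euros to wipe it out.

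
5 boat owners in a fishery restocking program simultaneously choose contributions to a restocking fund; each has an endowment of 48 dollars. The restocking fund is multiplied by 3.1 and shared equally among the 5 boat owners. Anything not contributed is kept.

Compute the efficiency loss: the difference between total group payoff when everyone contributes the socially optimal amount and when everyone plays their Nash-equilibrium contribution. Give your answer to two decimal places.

504.00 dollars

Each contributed unit returns 3.1/5 = 0.6200 to its contributor — below 1 — so contributing 0 is dominant for every player. At the Nash equilibrium everyone keeps their 48, and the group total is 5 × 48 = 240.
Each contributed unit returns 3.100 to the group as a whole (0.6200 to each of 5 players), which exceeds 1, so the social optimum is full contribution: group total = 3.100 × 240 = 744.00.
Efficiency loss = 744.00 − 240 = 504.00.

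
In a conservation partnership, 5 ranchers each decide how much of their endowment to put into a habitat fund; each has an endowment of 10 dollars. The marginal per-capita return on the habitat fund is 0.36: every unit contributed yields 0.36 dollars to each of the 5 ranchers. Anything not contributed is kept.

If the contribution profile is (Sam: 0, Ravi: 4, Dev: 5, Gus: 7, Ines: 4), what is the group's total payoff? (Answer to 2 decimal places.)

66.00 dollars

Total contributed: 0 + 4 + 5 + 7 + 4 = 20; total kept: 5 × 10 − 20 = 30.
The habitat fund pays out 0.36 × 5 × 20 = 36.00 in aggregate.
Group total = 30 + 36.00 = 66.00.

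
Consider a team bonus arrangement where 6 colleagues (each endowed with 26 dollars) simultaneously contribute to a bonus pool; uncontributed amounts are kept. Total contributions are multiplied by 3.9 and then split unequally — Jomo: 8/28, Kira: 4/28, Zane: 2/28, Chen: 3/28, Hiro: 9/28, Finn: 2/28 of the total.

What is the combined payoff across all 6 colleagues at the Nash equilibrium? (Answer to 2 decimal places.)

306.80 dollars

Player j's private return per contributed unit is 3.9 × (j's share). Contributing is weakly dominant for j when that share is at least 1/3.9 = 0.2564, and contributing 0 is dominant otherwise.
The shares above 0.2564 belong to Jomo and Hiro, contributing 26 each; the remaining 4 contribute 0. Total contributed: 52.
The bonus pool pays out 3.9 × 52 = 202.80 in total (split across the unequal shares, but the aggregate is all that matters for the group sum).
The 4 free-riders keep 26 each, adding 104. Group total = 104 + 202.80 = 306.80.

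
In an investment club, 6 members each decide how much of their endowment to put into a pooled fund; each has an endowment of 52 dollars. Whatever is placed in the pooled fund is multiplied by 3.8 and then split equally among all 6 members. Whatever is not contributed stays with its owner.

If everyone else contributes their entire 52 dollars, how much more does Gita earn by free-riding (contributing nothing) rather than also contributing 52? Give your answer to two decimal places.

Switching from a contribution of 52 to 0 lets Gita keep an extra 52 dollars, but lowers the pooled fund by 52, which costs Gita their own share of that drop: 3.8/6 × 52 = 32.93.
Net gain = 52 − 32.93 = 19.07. The private return per contributed unit (0.6333) is below 1, so free-riding is indeed the best response regardless of what the others do.

19.07 dollars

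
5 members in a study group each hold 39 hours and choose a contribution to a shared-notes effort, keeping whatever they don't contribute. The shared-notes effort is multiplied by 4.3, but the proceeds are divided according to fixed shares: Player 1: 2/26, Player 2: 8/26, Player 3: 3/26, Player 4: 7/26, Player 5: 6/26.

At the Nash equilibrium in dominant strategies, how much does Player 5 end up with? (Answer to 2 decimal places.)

116.40 hours

A player with share s gets back 4.3·s per unit contributed, so full contribution is dominant for anyone with s > 1/4.3 = 0.2326 and zero contribution is dominant for anyone below.
Player 2 and Player 4 are above the threshold, contributing 39 each; the remaining 3 contribute 0. Total contributed: 78.
Player 5 keeps 39 and receives 4.3 × 78 × 6/26 = 77.40 from the shared-notes effort, for a payoff of 116.40.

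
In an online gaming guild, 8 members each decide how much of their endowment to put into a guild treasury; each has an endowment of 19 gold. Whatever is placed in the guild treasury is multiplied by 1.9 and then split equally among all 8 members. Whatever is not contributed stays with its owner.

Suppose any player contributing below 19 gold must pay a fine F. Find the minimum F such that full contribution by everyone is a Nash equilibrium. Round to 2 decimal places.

14.49 gold

Given the others contribute fully, the best deviation is to contribute 0 (any partial contribution still incurs the fine and gives up units whose private return 0.2375 is below 1).
Deviating from 19 to 0 saves 19 gold but forfeits the deviator's share of the drop in the guild treasury: 1.9/8 × 19 = 4.51.
So the deviation gain is 19 − 4.51 = 14.49, and the fine must be at least 14.49 gold to wipe it out.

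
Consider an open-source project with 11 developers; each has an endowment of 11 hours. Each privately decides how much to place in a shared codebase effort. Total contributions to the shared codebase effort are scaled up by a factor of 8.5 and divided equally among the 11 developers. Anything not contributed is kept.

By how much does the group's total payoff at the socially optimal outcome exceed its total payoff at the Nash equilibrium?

907.50 hours

Each contributed unit returns 8.5/11 = 0.7727 to its contributor — below 1 — so contributing 0 is dominant for every player. At the Nash equilibrium everyone keeps their 11, and the group total is 11 × 11 = 121.
Each contributed unit returns 8.500 to the group as a whole (0.7727 to each of 11 players), which exceeds 1, so the social optimum is full contribution: group total = 8.500 × 121 = 1028.50.
Efficiency loss = 1028.50 − 121 = 907.50.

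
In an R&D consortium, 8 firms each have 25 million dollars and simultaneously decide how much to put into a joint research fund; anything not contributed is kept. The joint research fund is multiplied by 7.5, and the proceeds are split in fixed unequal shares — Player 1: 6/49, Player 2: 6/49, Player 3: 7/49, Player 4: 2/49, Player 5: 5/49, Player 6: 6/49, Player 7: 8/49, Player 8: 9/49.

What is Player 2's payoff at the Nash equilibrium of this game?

93.88 million dollars

A player with share s gets back 7.5·s per unit contributed, so full contribution is dominant for anyone with s > 1/7.5 = 0.1333 and zero contribution is dominant for anyone below.
Player 3, Player 7 and Player 8 clear that bar, contributing 25 each; the remaining 5 contribute 0. Total contributed: 75.
Player 2 keeps 25 and receives 7.5 × 75 × 6/49 = 68.88 from the joint research fund, for a payoff of 93.88.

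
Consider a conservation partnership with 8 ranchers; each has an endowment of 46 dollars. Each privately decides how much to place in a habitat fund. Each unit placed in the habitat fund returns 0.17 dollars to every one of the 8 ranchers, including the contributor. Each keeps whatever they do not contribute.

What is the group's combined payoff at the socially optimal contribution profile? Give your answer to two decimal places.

Each contributed unit returns 1.360 to the group as a whole (0.17 to each of 8 players), which exceeds 1, so the social optimum is full contribution: group total = 1.360 × 368 = 500.48.

500.48 dollars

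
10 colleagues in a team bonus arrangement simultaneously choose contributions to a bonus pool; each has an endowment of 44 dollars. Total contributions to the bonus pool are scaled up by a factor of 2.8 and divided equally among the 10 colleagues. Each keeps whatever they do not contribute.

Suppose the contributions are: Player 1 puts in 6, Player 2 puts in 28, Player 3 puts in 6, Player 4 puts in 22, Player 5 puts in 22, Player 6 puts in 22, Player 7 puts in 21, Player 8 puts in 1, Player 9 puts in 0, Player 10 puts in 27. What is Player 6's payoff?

Total contributed: 6 + 28 + 6 + 22 + 22 + 22 + 21 + 1 + 0 + 27 = 155.
Each receives 2.8 × 155 / 10 = 43.40 from the bonus pool.
Player 6 keeps 44 − 22 = 22, so Player 6's payoff is 22 + 43.40 = 65.40.

65.40 dollars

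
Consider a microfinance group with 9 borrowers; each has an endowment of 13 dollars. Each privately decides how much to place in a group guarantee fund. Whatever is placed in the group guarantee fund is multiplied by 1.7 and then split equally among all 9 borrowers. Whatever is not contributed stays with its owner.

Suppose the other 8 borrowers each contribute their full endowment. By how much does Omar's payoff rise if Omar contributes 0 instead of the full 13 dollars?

10.54 dollars

Switching from a contribution of 13 to 0 lets Omar keep an extra 13 dollars, but lowers the group guarantee fund by 13, which costs Omar their own share of that drop: 1.7/9 × 13 = 2.46.
Net gain = 13 − 2.46 = 10.54. The private return per contributed unit (0.1889) is below 1, so free-riding is indeed the best response regardless of what the others do.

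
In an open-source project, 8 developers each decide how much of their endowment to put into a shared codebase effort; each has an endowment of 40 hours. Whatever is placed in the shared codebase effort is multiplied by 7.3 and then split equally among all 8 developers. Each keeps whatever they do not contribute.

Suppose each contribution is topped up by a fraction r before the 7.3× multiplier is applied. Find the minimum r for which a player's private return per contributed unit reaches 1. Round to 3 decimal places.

0.096

With matching at rate r, one contributed unit becomes (1 + r) in the shared codebase effort and returns 7.3 × (1 + r) / 8 to the contributor.
Setting this equal to 1: 1 + r = 8/7.3 = 1.0959.
So the minimum matching rate is r = 1.0959 − 1 = 0.096.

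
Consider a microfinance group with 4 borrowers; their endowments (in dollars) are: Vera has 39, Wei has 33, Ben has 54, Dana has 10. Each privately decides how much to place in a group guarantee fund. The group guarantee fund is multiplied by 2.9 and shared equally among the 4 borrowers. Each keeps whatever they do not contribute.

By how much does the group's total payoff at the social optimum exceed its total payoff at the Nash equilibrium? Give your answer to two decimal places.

258.40 dollars

The private return per contributed unit is 2.9/4 = 0.7250 < 1 for every player regardless of endowment, so the Nash equilibrium is zero contribution and the group total is Σ E_j = 39 + 33 + 54 + 10 = 136.
Each contributed unit returns 2.900 to the group, so the social optimum is full contribution by everyone: group total = 2.900 × 136 = 394.40.
Efficiency loss = (2.900 − 1) × 136 = 258.40.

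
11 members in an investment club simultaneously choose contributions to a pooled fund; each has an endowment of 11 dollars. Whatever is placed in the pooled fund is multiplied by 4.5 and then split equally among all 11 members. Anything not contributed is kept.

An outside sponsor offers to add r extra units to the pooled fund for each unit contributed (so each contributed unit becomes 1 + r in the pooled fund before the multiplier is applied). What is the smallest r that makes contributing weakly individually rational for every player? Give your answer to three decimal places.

1.444

With matching at rate r, one contributed unit becomes (1 + r) in the pooled fund and returns 4.5 × (1 + r) / 11 to the contributor.
Setting this equal to 1: 1 + r = 11/4.5 = 2.4444.
So the minimum matching rate is r = 2.4444 − 1 = 1.444.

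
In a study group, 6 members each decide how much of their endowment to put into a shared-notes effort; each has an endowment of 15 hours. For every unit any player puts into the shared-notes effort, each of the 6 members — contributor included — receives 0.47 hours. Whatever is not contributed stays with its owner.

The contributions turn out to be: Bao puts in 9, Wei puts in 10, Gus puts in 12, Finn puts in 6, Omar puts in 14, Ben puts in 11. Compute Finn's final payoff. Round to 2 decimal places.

Total contributed: 9 + 10 + 12 + 6 + 14 + 11 = 62.
Each receives 0.47 × 62 = 29.14 from the shared-notes effort.
Finn keeps 15 − 6 = 9, so Finn's payoff is 9 + 29.14 = 38.14.

38.14 hours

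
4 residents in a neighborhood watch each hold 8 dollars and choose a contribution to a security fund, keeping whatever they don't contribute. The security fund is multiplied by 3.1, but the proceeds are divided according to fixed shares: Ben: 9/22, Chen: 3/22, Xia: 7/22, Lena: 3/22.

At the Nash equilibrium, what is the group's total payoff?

Player j's private return per contributed unit is 3.1 × (j's share). Contributing is weakly dominant for j when that share is at least 1/3.1 = 0.3226, and contributing 0 is dominant otherwise.
The only share above 0.3226 is Ben's 9/22, contributing 8; the remaining 3 contribute 0. Total contributed: 8.
The security fund pays out 3.1 × 8 = 24.80 in total (split across the unequal shares, but the aggregate is all that matters for the group sum).
The 3 free-riders keep 8 each, adding 24. Group total = 24 + 24.80 = 48.80.

48.80 dollars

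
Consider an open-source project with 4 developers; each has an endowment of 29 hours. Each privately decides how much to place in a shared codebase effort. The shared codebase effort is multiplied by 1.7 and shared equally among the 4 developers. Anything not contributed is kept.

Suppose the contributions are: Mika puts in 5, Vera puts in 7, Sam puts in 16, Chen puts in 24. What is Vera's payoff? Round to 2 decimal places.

44.10 hours

Total contributed: 5 + 7 + 16 + 24 = 52.
Each receives 1.7 × 52 / 4 = 22.10 from the shared codebase effort.
Vera keeps 29 − 7 = 22, so Vera's payoff is 22 + 22.10 = 44.10.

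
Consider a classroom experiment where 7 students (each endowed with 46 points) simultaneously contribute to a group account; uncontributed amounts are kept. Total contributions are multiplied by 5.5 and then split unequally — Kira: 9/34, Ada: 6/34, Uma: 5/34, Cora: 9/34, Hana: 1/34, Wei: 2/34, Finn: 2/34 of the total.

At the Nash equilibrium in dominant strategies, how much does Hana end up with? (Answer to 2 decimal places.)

For player j, contributing a unit is worthwhile iff 5.5 × (j's share) ≥ 1, i.e. iff j's share is at least 0.1818.
Kira and Cora are above the threshold, contributing 46 each; the remaining 5 contribute 0. Total contributed: 92.
Hana keeps 46 and receives 5.5 × 92 × 1/34 = 14.88 from the group account, for a payoff of 60.88.

60.88 points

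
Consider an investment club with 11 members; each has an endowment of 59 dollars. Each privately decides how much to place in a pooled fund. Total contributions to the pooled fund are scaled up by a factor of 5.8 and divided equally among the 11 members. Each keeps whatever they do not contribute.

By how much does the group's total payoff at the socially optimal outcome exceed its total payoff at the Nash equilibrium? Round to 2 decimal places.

3115.20 dollars

Each contributed unit returns 5.8/11 = 0.5273 to its contributor — below 1 — so contributing 0 is dominant for every player. At the Nash equilibrium everyone keeps their 59, and the group total is 11 × 59 = 649.
Each contributed unit returns 5.800 to the group as a whole (0.5273 to each of 11 players), which exceeds 1, so the social optimum is full contribution: group total = 5.800 × 649 = 3764.20.
Efficiency loss = 3764.20 − 649 = 3115.20.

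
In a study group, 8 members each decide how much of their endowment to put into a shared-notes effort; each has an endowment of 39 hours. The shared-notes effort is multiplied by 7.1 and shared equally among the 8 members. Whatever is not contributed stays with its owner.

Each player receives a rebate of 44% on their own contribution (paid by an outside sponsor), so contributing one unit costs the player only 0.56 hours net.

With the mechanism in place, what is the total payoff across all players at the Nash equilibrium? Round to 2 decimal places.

2352.48 hours

Under the mechanism each unit contributed yields (7.1/8) / 0.56 = 1.5848 back to its contributor per unit of net cost, which exceeds 1, making full contribution the dominant choice for everyone.
At the Nash equilibrium everyone contributes 39. Group total payoff = 8 × (39 × 0.44 + 7.1 × 39) = 2352.48.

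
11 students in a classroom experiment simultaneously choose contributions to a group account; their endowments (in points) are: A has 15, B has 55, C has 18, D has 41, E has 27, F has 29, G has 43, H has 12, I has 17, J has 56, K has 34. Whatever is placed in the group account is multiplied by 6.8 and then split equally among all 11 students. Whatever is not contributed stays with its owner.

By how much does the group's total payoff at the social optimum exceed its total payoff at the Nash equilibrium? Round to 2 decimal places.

2012.60 points

The private return per contributed unit is 6.8/11 = 0.6182 < 1 for every player regardless of endowment, so the Nash equilibrium is zero contribution and the group total is Σ E_j = 15 + 55 + 18 + 41 + 27 + 29 + 43 + 12 + 17 + 56 + 34 = 347.
Each contributed unit returns 6.800 to the group, so the social optimum is full contribution by everyone: group total = 6.800 × 347 = 2359.60.
Efficiency loss = (6.800 − 1) × 347 = 2012.60.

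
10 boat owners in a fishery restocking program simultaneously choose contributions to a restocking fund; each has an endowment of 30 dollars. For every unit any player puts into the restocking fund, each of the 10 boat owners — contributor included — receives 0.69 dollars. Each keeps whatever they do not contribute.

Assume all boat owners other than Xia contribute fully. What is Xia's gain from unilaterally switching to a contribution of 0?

9.30 dollars

Switching from a contribution of 30 to 0 lets Xia keep an extra 30 dollars, but lowers the restocking fund by 30, which costs Xia their own share of that drop: 0.69 × 30 = 20.70.
Net gain = 30 − 20.70 = 9.30. The private return per contributed unit (0.69) is below 1, so free-riding is indeed the best response regardless of what the others do.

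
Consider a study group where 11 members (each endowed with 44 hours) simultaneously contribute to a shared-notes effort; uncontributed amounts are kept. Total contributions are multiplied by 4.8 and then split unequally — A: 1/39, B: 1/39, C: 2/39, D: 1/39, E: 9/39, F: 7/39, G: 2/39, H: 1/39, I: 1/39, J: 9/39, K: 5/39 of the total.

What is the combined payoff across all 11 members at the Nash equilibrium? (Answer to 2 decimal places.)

818.40 hours

Each unit j contributes comes back to j as 4.8 × (j's share), so j prefers to contribute only if that share exceeds 1/4.8 = 0.2083; otherwise keeping the unit dominates.
E and J are above the threshold, contributing 44 each; the remaining 9 contribute 0. Total contributed: 88.
The shared-notes effort pays out 4.8 × 88 = 422.40 in total (split across the unequal shares, but the aggregate is all that matters for the group sum).
The 9 free-riders keep 44 each, adding 396. Group total = 396 + 422.40 = 818.40.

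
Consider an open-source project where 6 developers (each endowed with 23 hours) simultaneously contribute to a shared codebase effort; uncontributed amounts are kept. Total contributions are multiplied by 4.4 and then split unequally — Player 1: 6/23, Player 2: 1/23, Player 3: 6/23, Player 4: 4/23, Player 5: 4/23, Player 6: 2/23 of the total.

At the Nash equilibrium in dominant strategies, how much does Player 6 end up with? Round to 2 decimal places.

Player j's private return per contributed unit is 4.4 × (j's share). Contributing is weakly dominant for j when that share is at least 1/4.4 = 0.2273, and contributing 0 is dominant otherwise.
Player 1 and Player 3 clear that bar, contributing 23 each; the remaining 4 contribute 0. Total contributed: 46.
Player 6 keeps 23 and receives 4.4 × 46 × 2/23 = 17.60 from the shared codebase effort, for a payoff of 40.60.

40.60 hours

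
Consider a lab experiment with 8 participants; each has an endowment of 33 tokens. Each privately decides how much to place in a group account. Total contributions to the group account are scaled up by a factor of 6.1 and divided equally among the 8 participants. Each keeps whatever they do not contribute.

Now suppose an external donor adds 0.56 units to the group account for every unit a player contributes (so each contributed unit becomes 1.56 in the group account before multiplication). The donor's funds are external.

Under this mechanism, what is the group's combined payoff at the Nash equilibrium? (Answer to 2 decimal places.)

With the mechanism, a contributed unit returns 6.1 × 1.56 / 8 = 1.1895 per unit of net cost to the contributor — now above 1 — so contributing fully is weakly dominant for every player.
So the Nash equilibrium is full contribution by all 8; the group earns 6.1 × 1.56 × 264 = 2512.22.

2512.22 tokens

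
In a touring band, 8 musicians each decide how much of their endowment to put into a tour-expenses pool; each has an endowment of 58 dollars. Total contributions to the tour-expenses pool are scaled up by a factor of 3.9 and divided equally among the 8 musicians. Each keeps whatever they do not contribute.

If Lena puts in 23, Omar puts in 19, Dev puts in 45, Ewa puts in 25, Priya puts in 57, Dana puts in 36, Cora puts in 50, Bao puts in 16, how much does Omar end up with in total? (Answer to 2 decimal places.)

Total contributed: 23 + 19 + 45 + 25 + 57 + 36 + 50 + 16 = 271.
Each receives 3.9 × 271 / 8 = 132.11 from the tour-expenses pool.
Omar keeps 58 − 19 = 39, so Omar's payoff is 39 + 132.11 = 171.11.

171.11 dollars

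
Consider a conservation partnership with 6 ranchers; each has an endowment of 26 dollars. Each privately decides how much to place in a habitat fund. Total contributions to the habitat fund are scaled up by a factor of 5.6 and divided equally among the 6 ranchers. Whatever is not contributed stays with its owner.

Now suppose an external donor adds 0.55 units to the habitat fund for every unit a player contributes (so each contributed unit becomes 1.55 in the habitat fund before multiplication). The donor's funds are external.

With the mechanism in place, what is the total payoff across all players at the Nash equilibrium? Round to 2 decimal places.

Under the mechanism each unit contributed yields 5.6 × 1.55 / 6 = 1.4467 back to its contributor per unit of net cost, which exceeds 1, making full contribution the dominant choice for everyone.
So the Nash equilibrium is full contribution by all 6; the group earns 5.6 × 1.55 × 156 = 1354.08.

1354.08 dollars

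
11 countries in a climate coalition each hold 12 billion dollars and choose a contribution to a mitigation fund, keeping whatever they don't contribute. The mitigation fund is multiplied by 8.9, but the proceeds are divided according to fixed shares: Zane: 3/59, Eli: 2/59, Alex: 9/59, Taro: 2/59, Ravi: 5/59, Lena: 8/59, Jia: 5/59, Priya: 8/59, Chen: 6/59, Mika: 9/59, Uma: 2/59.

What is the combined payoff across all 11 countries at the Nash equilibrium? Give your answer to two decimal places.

Player j's private return per contributed unit is 8.9 × (j's share). Contributing is weakly dominant for j when that share is at least 1/8.9 = 0.1124, and contributing 0 is dominant otherwise.
Alex, Lena, Priya and Mika are above the threshold, contributing 12 each; the remaining 7 contribute 0. Total contributed: 48.
The mitigation fund pays out 8.9 × 48 = 427.20 in total (split across the unequal shares, but the aggregate is all that matters for the group sum).
The 7 free-riders keep 12 each, adding 84. Group total = 84 + 427.20 = 511.20.

511.20 billion dollars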